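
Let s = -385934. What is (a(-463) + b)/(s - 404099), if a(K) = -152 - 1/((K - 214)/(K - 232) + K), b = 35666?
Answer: -11403830207/253685916564 ≈ -0.044953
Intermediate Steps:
a(K) = -152 - 1/(K + (-214 + K)/(-232 + K)) (a(K) = -152 - 1/((-214 + K)/(-232 + K) + K) = -152 - 1/(K + (-214 + K)/(-232 + K)))
(a(-463) + b)/(s - 404099) = ((-32760 - 35111*(-463) + 152*(-463)²)/(214 - 1*(-463)² + 231*(-463)) + 35666)/(-385934 - 404099) = ((-32760 + 16256393 + 152*214369)/(214 - 1*214369 - 106953) + 35666)/(-790033) = ((-32760 + 16256393 + 32584088)/(214 - 214369 - 106953) + 35666)*(-1/790033) = (48807721/(-321108) + 35666)*(-1/790033) = (-1/321108*48807721 + 35666)*(-1/790033) = (-48807721/321108 + 35666)*(-1/790033) = (11403830207/321108)*(-1/790033) = -11403830207/253685916564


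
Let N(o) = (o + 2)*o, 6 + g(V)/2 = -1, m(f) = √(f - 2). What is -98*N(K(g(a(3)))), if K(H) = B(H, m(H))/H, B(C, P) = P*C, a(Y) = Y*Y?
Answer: 1568 - 784*I ≈ 1568.0 - 784.0*I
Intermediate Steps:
m(f) = √(-2 + f)
a(Y) = Y²
B(C, P) = C*P
g(V) = -14 (g(V) = -12 + 2*(-1) = -12 - 2 = -14)
K(H) = √(-2 + H) (K(H) = (H*√(-2 + H))/H = √(-2 + H))
N(o) = o*(2 + o) (N(o) = (2 + o)*o = o*(2 + o))
-98*N(K(g(a(3)))) = -98*√(-2 - 14)*(2 + √(-2 - 14)) = -98*√(-16)*(2 + √(-16)) = -98*4*I*(2 + 4*I) = -392*I*(2 + 4*I)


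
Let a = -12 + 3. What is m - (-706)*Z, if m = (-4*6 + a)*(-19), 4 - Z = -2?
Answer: 4863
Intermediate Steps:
a = -9
Z = 6 (Z = 4 - 1*(-2) = 4 + 2 = 6)
m = 627 (m = (-4*6 - 9)*(-19) = (-24 - 9)*(-19) = -33*(-19) = 627)
m - (-706)*Z = 627 - (-706)*6 = 627 - 1*(-4236) = 627 + 4236 = 4863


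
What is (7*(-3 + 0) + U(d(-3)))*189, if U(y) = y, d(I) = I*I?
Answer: -2268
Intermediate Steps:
d(I) = I²
(7*(-3 + 0) + U(d(-3)))*189 = (7*(-3 + 0) + (-3)²)*189 = (7*(-3) + 9)*189 = (-21 + 9)*189 = -12*189 = -2268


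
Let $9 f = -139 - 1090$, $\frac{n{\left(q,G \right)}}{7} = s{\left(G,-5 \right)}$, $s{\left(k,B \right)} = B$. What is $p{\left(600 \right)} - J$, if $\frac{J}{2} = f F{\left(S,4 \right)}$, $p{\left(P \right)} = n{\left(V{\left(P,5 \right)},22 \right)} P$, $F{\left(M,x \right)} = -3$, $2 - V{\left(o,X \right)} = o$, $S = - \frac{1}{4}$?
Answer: $- \frac{65458}{3} \approx -21819.0$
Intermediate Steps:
$S = - \frac{1}{4}$ ($S = \left(-1\right) \frac{1}{4} = - \frac{1}{4} \approx -0.25$)
$V{\left(o,X \right)} = 2 - o$
$n{\left(q,G \right)} = -35$ ($n{\left(q,G \right)} = 7 \left(-5\right) = -35$)
$p{\left(P \right)} = - 35 P$
$f = - \frac{1229}{9}$ ($f = \frac{-139 - 1090}{9} = \frac{1}{9} \left(-1229\right) = - \frac{1229}{9} \approx -136.56$)
$J = \frac{2458}{3}$ ($J = 2 \left(\left(- \frac{1229}{9}\right) \left(-3\right)\right) = 2 \cdot \frac{1229}{3} = \frac{2458}{3} \approx 819.33$)
$p{\left(600 \right)} - J = \left(-35\right) 600 - \frac{2458}{3} = -21000 - \frac{2458}{3} = - \frac{65458}{3}$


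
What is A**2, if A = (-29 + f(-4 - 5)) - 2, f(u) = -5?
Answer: 1296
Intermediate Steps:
A = -36 (A = (-29 - 5) - 2 = -34 - 2 = -36)
A**2 = (-36)**2 = 1296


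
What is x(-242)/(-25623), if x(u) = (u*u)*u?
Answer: 14172488/25623 ≈ 553.12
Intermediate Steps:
x(u) = u³ (x(u) = u²*u = u³)
x(-242)/(-25623) = (-242)³/(-25623) = -14172488*(-1/25623) = 14172488/25623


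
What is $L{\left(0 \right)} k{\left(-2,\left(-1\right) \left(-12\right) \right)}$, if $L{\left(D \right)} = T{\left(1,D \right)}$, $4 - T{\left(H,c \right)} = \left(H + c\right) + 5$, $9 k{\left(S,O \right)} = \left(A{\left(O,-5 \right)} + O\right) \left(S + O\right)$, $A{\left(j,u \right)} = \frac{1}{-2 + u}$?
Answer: $- \frac{1660}{63} \approx -26.349$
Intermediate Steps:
$k{\left(S,O \right)} = \frac{\left(- \frac{1}{7} + O\right) \left(O + S\right)}{9}$ ($k{\left(S,O \right)} = \frac{\left(\frac{1}{-2 - 5} + O\right) \left(S + O\right)}{9} = \frac{\left(\frac{1}{-7} + O\right) \left(O + S\right)}{9} = \frac{\left(- \frac{1}{7} + O\right) \left(O + S\right)}{9}$)
$T{\left(H,c \right)} = -1 - H - c$ ($T{\left(H,c \right)} = 4 - \left(\left(H + c\right) + 5\right) = 4 - \left(5 + H + c\right) = -1 - H - c$)
$L{\left(D \right)} = -2 - D$ ($L{\left(D \right)} = -1 - 1 - D = -2 - D$)
$L{\left(0 \right)} k{\left(-2,\left(-1\right) \left(-12\right) \right)} = \left(-2 - 0\right) \left(- \frac{\left(-1\right) \left(-12\right)}{63} - - \frac{2}{63} + \frac{\left(\left(-1\right) \left(-12\right)\right)^{2}}{9} + \frac{1}{9} \left(\left(-1\right) \left(-12\right)\right) \left(-2\right)\right) = \left(-2 + 0\right) \left(\left(- \frac{1}{63}\right) 12 + \frac{2}{63} + \frac{12^{2}}{9} + \frac{1}{9} \cdot 12 \left(-2\right)\right) = - 2 \left(- \frac{4}{21} + \frac{2}{63} + \frac{1}{9} \cdot 144 - \frac{8}{3}\right) = - 2 \left(- \frac{4}{21} + \frac{2}{63} + 16 - \frac{8}{3}\right) = \left(-2\right) \frac{830}{63} = - \frac{1660}{63}$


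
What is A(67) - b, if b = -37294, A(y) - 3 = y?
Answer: 37364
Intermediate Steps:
A(y) = 3 + y
A(67) - b = (3 + 67) - 1*(-37294) = 70 + 37294 = 37364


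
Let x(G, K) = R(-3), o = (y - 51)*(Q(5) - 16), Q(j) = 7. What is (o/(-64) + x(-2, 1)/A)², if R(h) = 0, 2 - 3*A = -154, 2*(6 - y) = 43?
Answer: 1432809/16384 ≈ 87.452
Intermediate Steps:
y = -31/2 (y = 6 - ½*43 = 6 - 43/2 = -31/2 ≈ -15.500)
A = 52 (A = ⅔ - ⅓*(-154) = ⅔ + 154/3 = 52)
o = 1197/2 (o = (-31/2 - 51)*(7 - 16) = -133/2*(-9) = 1197/2 ≈ 598.50)
x(G, K) = 0
(o/(-64) + x(-2, 1)/A)² = ((1197/2)/(-64) + 0/52)² = ((1197/2)*(-1/64) + 0*(1/52))² = (-1197/128 + 0)² = (-1197/128)² = 1432809/16384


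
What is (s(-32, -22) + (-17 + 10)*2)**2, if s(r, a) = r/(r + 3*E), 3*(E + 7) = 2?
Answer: 465124/2601 ≈ 178.82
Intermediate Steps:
E = -19/3 (E = -7 + (1/3)*2 = -7 + 2/3 = -19/3 ≈ -6.3333)
s(r, a) = r/(-19 + r) (s(r, a) = r/(r + 3*(-19/3)) = r/(r - 19) = r/(-19 + r))
(s(-32, -22) + (-17 + 10)*2)**2 = (-32/(-19 - 32) + (-17 + 10)*2)**2 = (-32/(-51) - 7*2)**2 = (-32*(-1/51) - 14)**2 = (32/51 - 14)**2 = (-682/51)**2 = 465124/2601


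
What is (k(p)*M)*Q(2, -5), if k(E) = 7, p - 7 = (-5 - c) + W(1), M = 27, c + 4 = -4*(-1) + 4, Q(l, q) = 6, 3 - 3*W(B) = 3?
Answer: 1134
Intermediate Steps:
W(B) = 0 (W(B) = 1 - ⅓*3 = 1 - 1 = 0)
c = 4 (c = -4 + (-4*(-1) + 4) = -4 + (4 + 4) = -4 + 8 = 4)
p = -2 (p = 7 + ((-5 - 1*4) + 0) = 7 + ((-5 - 4) + 0) = 7 + (-9 + 0) = 7 - 9 = -2)
(k(p)*M)*Q(2, -5) = (7*27)*6 = 189*6 = 1134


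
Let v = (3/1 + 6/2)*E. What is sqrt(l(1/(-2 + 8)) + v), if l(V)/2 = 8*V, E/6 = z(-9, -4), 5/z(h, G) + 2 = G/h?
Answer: I*sqrt(49854)/21 ≈ 10.632*I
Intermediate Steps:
z(h, G) = 5/(-2 + G/h)
E = -135/7 (E = 6*(5*(-9)/(-4 - 2*(-9))) = 6*(5*(-9)/(-4 + 18)) = 6*(5*(-9)/14) = 6*(5*(-9)*(1/14)) = 6*(-45/14) = -135/7 ≈ -19.286)
l(V) = 16*V (l(V) = 2*(8*V) = 16*V)
v = -810/7 (v = (3/1 + 6/2)*(-135/7) = (3*1 + 6*(1/2))*(-135/7) = (3 + 3)*(-135/7) = 6*(-135/7) = -810/7 ≈ -115.71)
sqrt(l(1/(-2 + 8)) + v) = sqrt(16/(-2 + 8) - 810/7) = sqrt(16/6 - 810/7) = sqrt(16*(1/6) - 810/7) = sqrt(8/3 - 810/7) = sqrt(-2374/21) = I*sqrt(49854)/21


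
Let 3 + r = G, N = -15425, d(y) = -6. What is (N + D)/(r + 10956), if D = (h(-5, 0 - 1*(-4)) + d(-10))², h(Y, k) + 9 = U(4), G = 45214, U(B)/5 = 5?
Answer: -15325/56167 ≈ -0.27285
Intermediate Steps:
U(B) = 25 (U(B) = 5*5 = 25)
h(Y, k) = 16 (h(Y, k) = -9 + 25 = 16)
r = 45211 (r = -3 + 45214 = 45211)
D = 100 (D = (16 - 6)² = 10² = 100)
(N + D)/(r + 10956) = (-15425 + 100)/(45211 + 10956) = -15325/56167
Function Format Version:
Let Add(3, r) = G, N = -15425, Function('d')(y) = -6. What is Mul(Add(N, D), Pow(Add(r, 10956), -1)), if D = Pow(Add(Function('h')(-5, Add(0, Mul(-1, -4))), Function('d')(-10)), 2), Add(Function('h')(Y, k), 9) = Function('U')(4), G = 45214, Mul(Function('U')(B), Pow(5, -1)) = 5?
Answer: Rational(-15325, 56167) ≈ -0.27285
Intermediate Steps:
Function('U')(B) = 25 (Function('U')(B) = Mul(5, 5) = 25)
Function('h')(Y, k) = 16 (Function('h')(Y, k) = Add(-9, 25) = 16)
r = 45211 (r = Add(-3, 45214) = 45211)
D = 100 (D = Pow(Add(16, -6), 2) = Pow(10, 2) = 100)
Mul(Add(N, D), Pow(Add(r, 10956), -1)) = Mul(Add(-15425, 100), Pow(Add(45211, 10956), -1)) = Mul(-15325, Pow(56167, -1)) = Mul(-15325, Rational(1, 56167)) = Rational(-15325, 56167)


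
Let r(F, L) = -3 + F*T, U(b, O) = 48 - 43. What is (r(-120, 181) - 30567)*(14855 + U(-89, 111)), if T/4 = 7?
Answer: -504199800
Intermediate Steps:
T = 28 (T = 4*7 = 28)
U(b, O) = 5
r(F, L) = -3 + 28*F (r(F, L) = -3 + F*28 = -3 + 28*F)
(r(-120, 181) - 30567)*(14855 + U(-89, 111)) = ((-3 + 28*(-120)) - 30567)*(14855 + 5) = ((-3 - 3360) - 30567)*14860 = (-3363 - 30567)*14860 = -33930*14860 = -504199800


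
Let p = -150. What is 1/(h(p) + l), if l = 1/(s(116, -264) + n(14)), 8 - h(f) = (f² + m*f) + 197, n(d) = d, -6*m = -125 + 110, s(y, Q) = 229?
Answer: -243/5422301 ≈ -4.4815e-5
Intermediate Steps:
m = 5/2 (m = -(-125 + 110)/6 = -⅙*(-15) = 5/2 ≈ 2.5000)
h(f) = -189 - f² - 5*f/2 (h(f) = 8 - ((f² + 5*f/2) + 197) = 8 - (197 + f² + 5*f/2) = 8 + (-197 - f² - 5*f/2) = -189 - f² - 5*f/2)
l = 1/243 (l = 1/(229 + 14) = 1/243 ≈ 0.0041152)
1/(h(p) + l) = 1/((-189 - 1*(-150)² - 5/2*(-150)) + 1/243) = 1/((-189 - 1*22500 + 375) + 1/243) = 1/((-189 - 22500 + 375) + 1/243) = 1/(-22314 + 1/243) = 1/(-5422301/243) = -243/5422301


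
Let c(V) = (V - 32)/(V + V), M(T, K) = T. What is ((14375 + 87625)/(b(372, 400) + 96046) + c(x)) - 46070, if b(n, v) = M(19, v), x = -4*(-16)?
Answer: -3540470827/76852 ≈ -46069.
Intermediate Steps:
x = 64
c(V) = (-32 + V)/(2*V) (c(V) = (-32 + V)/((2*V)) = (-32 + V)*(1/(2*V)) = (-32 + V)/(2*V))
b(n, v) = 19
((14375 + 87625)/(b(372, 400) + 96046) + c(x)) - 46070 = ((14375 + 87625)/(19 + 96046) + (½)*(-32 + 64)/64) - 46070 = (102000/96065 + (½)*(1/64)*32) - 46070 = (102000*(1/96065) + ¼) - 46070 = (20400/19213 + ¼) - 46070 = 100813/76852 - 46070 = -3540470827/76852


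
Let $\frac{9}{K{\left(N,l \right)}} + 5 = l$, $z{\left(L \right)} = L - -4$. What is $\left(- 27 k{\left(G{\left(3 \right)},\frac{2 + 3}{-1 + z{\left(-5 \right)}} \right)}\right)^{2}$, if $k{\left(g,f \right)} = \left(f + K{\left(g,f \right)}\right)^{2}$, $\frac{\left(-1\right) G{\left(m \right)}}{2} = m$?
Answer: $\frac{1366263369}{10000} \approx 1.3663 \cdot 10^{5}$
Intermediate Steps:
$z{\left(L \right)} = 4 + L$ ($z{\left(L \right)} = L + 4 = 4 + L$)
$K{\left(N,l \right)} = \frac{9}{-5 + l}$
$G{\left(m \right)} = - 2 m$
$k{\left(g,f \right)} = \left(f + \frac{9}{-5 + f}\right)^{2}$
$\left(- 27 k{\left(G{\left(3 \right)},\frac{2 + 3}{-1 + z{\left(-5 \right)}} \right)}\right)^{2} = \left(- 27 \left(\frac{2 + 3}{-1 + \left(4 - 5\right)} + \frac{9}{-5 + \frac{2 + 3}{-1 + \left(4 - 5\right)}}\right)^{2}\right)^{2} = \left(- 27 \left(\frac{5}{-1 - 1} + \frac{9}{-5 + \frac{5}{-1 - 1}}\right)^{2}\right)^{2} = \left(- 27 \left(\frac{5}{-2} + \frac{9}{-5 + \frac{5}{-2}}\right)^{2}\right)^{2} = \left(- 27 \left(5 \left(- \frac{1}{2}\right) + \frac{9}{-5 + 5 \left(- \frac{1}{2}\right)}\right)^{2}\right)^{2} = \left(- 27 \left(- \frac{5}{2} + \frac{9}{-5 - \frac{5}{2}}\right)^{2}\right)^{2} = \left(- 27 \left(- \frac{5}{2} + \frac{9}{- \frac{15}{2}}\right)^{2}\right)^{2} = \left(- 27 \left(- \frac{5}{2} + 9 \left(- \frac{2}{15}\right)\right)^{2}\right)^{2} = \left(- 27 \left(- \frac{5}{2} - \frac{6}{5}\right)^{2}\right)^{2} = \left(- 27 \left(- \frac{37}{10}\right)^{2}\right)^{2} = \left(\left(-27\right) \frac{1369}{100}\right)^{2} = \left(- \frac{36963}{100}\right)^{2} = \frac{1366263369}{10000}$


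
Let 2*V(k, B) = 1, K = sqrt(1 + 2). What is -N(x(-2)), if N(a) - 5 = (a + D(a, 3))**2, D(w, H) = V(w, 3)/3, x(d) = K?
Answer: -289/36 - sqrt(3)/3 ≈ -8.6051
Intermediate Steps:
K = sqrt(3) ≈ 1.7320
V(k, B) = 1/2 (V(k, B) = (1/2)*1 = 1/2)
x(d) = sqrt(3)
D(w, H) = 1/6 (D(w, H) = (1/2)/3 = (1/2)*(1/3) = 1/6)
N(a) = 5 + (1/6 + a)**2 (N(a) = 5 + (a + 1/6)**2 = 5 + (1/6 + a)**2)
-N(x(-2)) = -(5 + (1 + 6*sqrt(3))**2/36) = -5 - (1 + 6*sqrt(3))**2/36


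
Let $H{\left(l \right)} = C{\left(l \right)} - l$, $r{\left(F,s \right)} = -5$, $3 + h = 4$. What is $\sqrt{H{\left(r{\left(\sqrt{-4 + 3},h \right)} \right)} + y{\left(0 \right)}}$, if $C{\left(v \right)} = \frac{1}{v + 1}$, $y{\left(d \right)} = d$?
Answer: $\frac{\sqrt{19}}{2} \approx 2.1795$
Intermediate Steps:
$h = 1$ ($h = -3 + 4 = 1$)
$C{\left(v \right)} = \frac{1}{1 + v}$
$H{\left(l \right)} = \frac{1}{1 + l} - l$
$\sqrt{H{\left(r{\left(\sqrt{-4 + 3},h \right)} \right)} + y{\left(0 \right)}} = \sqrt{\frac{1 - - 5 \left(1 - 5\right)}{1 - 5} + 0} = \sqrt{\frac{1 - \left(-5\right) \left(-4\right)}{-4} + 0} = \sqrt{- \frac{1 - 20}{4} + 0} = \sqrt{\left(- \frac{1}{4}\right) \left(-19\right) + 0} = \sqrt{\frac{19}{4} + 0} = \sqrt{\frac{19}{4}} = \frac{\sqrt{19}}{2}$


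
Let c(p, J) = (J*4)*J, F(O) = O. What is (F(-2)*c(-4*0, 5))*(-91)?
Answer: 18200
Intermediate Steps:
c(p, J) = 4*J² (c(p, J) = (4*J)*J = 4*J²)
(F(-2)*c(-4*0, 5))*(-91) = -8*5²*(-91) = -8*25*(-91) = -2*100*(-91) = -200*(-91) = 18200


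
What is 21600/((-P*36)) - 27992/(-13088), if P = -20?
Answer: 52579/1636 ≈ 32.139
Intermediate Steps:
21600/((-P*36)) - 27992/(-13088) = 21600/((-1*(-20)*36)) - 27992/(-13088) = 21600/((20*36)) - 27992*(-1/13088) = 21600/720 + 3499/1636 = 21600*(1/720) + 3499/1636 = 30 + 3499/1636 = 52579/1636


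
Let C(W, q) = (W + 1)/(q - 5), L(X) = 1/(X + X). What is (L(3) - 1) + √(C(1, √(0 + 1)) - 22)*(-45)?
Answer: -⅚ - 135*I*√10/2 ≈ -0.83333 - 213.45*I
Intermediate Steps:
L(X) = 1/(2*X)
C(W, q) = (1 + W)/(-5 + q)
(L(3) - 1) + √(C(1, √(0 + 1)) - 22)*(-45) = ((½)/3 - 1) + √((1 + 1)/(-5 + √(0 + 1)) - 22)*(-45) = ((½)*(⅓) - 1) + √(2/(-5 + √1) - 22)*(-45) = (⅙ - 1) + √(2/(-5 + 1) - 22)*(-45) = -⅚ + √(2/(-4) - 22)*(-45) = -⅚ + √(-¼*2 - 22)*(-45) = -⅚ + √(-½ - 22)*(-45) = -⅚ + √(-45/2)*(-45) = -⅚ + (3*I*√10/2)*(-45) = -⅚ - 135*I*√10/2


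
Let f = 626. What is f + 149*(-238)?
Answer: -34836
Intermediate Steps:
f + 149*(-238) = 626 + 149*(-238) = 626 - 35462 = -34836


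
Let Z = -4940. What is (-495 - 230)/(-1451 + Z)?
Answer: 725/6391 ≈ 0.11344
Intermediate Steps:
(-495 - 230)/(-1451 + Z) = (-495 - 230)/(-1451 - 4940) = -725/(-6391) = -725*(-1/6391) = 725/6391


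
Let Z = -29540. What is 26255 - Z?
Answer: 55795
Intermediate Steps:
26255 - Z = 26255 - 1*(-29540) = 26255 + 29540 = 55795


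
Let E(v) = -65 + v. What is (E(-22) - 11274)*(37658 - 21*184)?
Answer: -383933634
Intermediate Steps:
(E(-22) - 11274)*(37658 - 21*184) = ((-65 - 22) - 11274)*(37658 - 21*184) = (-87 - 11274)*(37658 - 3864) = -11361*33794 = -383933634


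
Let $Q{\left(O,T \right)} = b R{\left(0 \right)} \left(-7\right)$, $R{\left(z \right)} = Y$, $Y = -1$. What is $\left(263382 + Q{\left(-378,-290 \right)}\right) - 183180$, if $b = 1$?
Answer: $80209$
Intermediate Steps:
$R{\left(z \right)} = -1$
$Q{\left(O,T \right)} = 7$ ($Q{\left(O,T \right)} = 1 \left(-1\right) \left(-7\right) = \left(-1\right) \left(-7\right) = 7$)
$\left(263382 + Q{\left(-378,-290 \right)}\right) - 183180 = \left(263382 + 7\right) - 183180 = 263389 - 183180 = 80209$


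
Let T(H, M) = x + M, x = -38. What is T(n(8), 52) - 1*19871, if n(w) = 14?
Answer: -19857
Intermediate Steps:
T(H, M) = -38 + M
T(n(8), 52) - 1*19871 = (-38 + 52) - 1*19871 = 14 - 19871 = -19857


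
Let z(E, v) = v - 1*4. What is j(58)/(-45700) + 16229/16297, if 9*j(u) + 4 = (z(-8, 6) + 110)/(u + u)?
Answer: 48394019359/48596431725 ≈ 0.99583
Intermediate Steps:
z(E, v) = -4 + v (z(E, v) = v - 4 = -4 + v)
j(u) = -4/9 + 56/(9*u) (j(u) = -4/9 + (((-4 + 6) + 110)/(u + u))/9 = -4/9 + ((2 + 110)/((2*u)))/9 = -4/9 + (112*(1/(2*u)))/9 = -4/9 + (56/u)/9 = -4/9 + 56/(9*u))
j(58)/(-45700) + 16229/16297 = ((4/9)*(14 - 1*58)/58)/(-45700) + 16229/16297 = ((4/9)*(1/58)*(14 - 58))*(-1/45700) + 16229*(1/16297) = ((4/9)*(1/58)*(-44))*(-1/45700) + 16229/16297 = -88/261*(-1/45700) + 16229/16297 = 22/2981925 + 16229/16297 = 48394019359/48596431725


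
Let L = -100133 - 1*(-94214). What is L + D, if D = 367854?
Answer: 361935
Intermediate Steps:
L = -5919 (L = -100133 + 94214 = -5919)
L + D = -5919 + 367854 = 361935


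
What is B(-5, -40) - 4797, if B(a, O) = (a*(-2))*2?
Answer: -4777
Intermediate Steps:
B(a, O) = -4*a (B(a, O) = -2*a*2 = -4*a)
B(-5, -40) - 4797 = -4*(-5) - 4797 = 20 - 4797 = -4777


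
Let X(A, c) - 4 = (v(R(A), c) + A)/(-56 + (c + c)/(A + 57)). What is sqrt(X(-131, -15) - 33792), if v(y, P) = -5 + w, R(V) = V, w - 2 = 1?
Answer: I*sqrt(1181448915)/187 ≈ 183.81*I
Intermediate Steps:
w = 3 (w = 2 + 1 = 3)
v(y, P) = -2 (v(y, P) = -5 + 3 = -2)
X(A, c) = 4 + (-2 + A)/(-56 + 2*c/(57 + A)) (X(A, c) = 4 + (-2 + A)/(-56 + (c + c)/(A + 57)) = 4 + (-2 + A)/(-56 + (2*c)/(57 + A)) = 4 + (-2 + A)/(-56 + 2*c/(57 + A)))
sqrt(X(-131, -15) - 33792) = sqrt((12882 - 1*(-131)**2 - 8*(-15) + 169*(-131))/(2*(1596 - 1*(-15) + 28*(-131))) - 33792) = sqrt((12882 - 1*17161 + 120 - 22139)/(2*(1596 + 15 - 3668)) - 33792) = sqrt((1/2)*(12882 - 17161 + 120 - 22139)/(-2057) - 33792) = sqrt((1/2)*(-1/2057)*(-26298) - 33792) = sqrt(13149/2057 - 33792) = sqrt(-69496995/2057) = I*sqrt(1181448915)/187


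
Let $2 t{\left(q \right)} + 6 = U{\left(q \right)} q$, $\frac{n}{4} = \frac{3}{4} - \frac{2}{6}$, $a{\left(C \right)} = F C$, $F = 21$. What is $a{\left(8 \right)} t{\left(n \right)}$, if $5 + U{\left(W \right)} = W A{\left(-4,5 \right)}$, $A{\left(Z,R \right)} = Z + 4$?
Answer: $-1204$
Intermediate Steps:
$A{\left(Z,R \right)} = 4 + Z$
$a{\left(C \right)} = 21 C$
$U{\left(W \right)} = -5$ ($U{\left(W \right)} = -5 + W \left(4 - 4\right) = -5 + W 0 = -5 + 0 = -5$)
$n = \frac{5}{3}$ ($n = 4 \left(\frac{3}{4} - \frac{2}{6}\right) = 4 \left(3 \cdot \frac{1}{4} - \frac{1}{3}\right) = 4 \left(\frac{3}{4} - \frac{1}{3}\right) = 4 \cdot \frac{5}{12} = \frac{5}{3} \approx 1.6667$)
$t{\left(q \right)} = -3 - \frac{5 q}{2}$ ($t{\left(q \right)} = -3 + \frac{\left(-5\right) q}{2} = -3 - \frac{5 q}{2}$)
$a{\left(8 \right)} t{\left(n \right)} = 21 \cdot 8 \left(-3 - \frac{25}{6}\right) = 168 \left(-3 - \frac{25}{6}\right) = 168 \left(- \frac{43}{6}\right) = -1204$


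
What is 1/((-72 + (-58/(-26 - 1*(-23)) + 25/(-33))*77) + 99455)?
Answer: 3/302440 ≈ 9.9193e-6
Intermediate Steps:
1/((-72 + (-58/(-26 - 1*(-23)) + 25/(-33))*77) + 99455) = 1/((-72 + (-58/(-26 + 23) + 25*(-1/33))*77) + 99455) = 1/((-72 + (-58/(-3) - 25/33)*77) + 99455) = 1/((-72 + (-58*(-⅓) - 25/33)*77) + 99455) = 1/((-72 + (58/3 - 25/33)*77) + 99455) = 1/((-72 + (613/33)*77) + 99455) = 1/((-72 + 4291/3) + 99455) = 1/(4075/3 + 99455) = 1/(302440/3) = 3/302440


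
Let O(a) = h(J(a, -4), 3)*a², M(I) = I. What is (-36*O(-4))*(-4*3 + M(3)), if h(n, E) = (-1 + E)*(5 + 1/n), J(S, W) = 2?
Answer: 57024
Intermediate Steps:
O(a) = 11*a² (O(a) = ((-1 + 3 + 5*2*(-1 + 3))/2)*a² = ((-1 + 3 + 5*2*2)/2)*a² = ((-1 + 3 + 20)/2)*a² = ((½)*22)*a² = 11*a²)
(-36*O(-4))*(-4*3 + M(3)) = (-396*(-4)²)*(-4*3 + 3) = (-396*16)*(-12 + 3) = -36*176*(-9) = -6336*(-9) = 57024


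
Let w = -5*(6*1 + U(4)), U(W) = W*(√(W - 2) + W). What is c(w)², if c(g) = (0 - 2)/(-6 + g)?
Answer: 891/2502724 - 145*√2/1251362 ≈ 0.00019214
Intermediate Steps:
U(W) = W*(W + √(-2 + W)) (U(W) = W*(√(-2 + W) + W) = W*(W + √(-2 + W)))
w = -110 - 20*√2 (w = -5*(6*1 + 4*(4 + √(-2 + 4))) = -5*(6 + 4*(4 + √2)) = -5*(6 + (16 + 4*√2)) = -5*(22 + 4*√2) = -110 - 20*√2 ≈ -138.28)
c(g) = -2/(-6 + g)
c(w)² = (-2/(-6 + (-110 - 20*√2)))² = (-2/(-116 - 20*√2))² = 4/(-116 - 20*√2)²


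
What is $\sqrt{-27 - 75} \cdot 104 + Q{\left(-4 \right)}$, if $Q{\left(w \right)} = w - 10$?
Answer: $-14 + 104 i \sqrt{102} \approx -14.0 + 1050.3 i$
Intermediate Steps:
$Q{\left(w \right)} = -10 + w$
$\sqrt{-27 - 75} \cdot 104 + Q{\left(-4 \right)} = \sqrt{-27 - 75} \cdot 104 - 14 = \sqrt{-102} \cdot 104 - 14 = i \sqrt{102} \cdot 104 - 14 = 104 i \sqrt{102} - 14 = -14 + 104 i \sqrt{102}$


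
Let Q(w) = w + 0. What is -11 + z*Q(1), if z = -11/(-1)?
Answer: 0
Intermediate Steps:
z = 11 (z = -11*(-1) = 11)
Q(w) = w
-11 + z*Q(1) = -11 + 11*1 = -11 + 11 = 0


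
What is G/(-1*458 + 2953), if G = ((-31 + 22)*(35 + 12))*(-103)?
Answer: 43569/2495 ≈ 17.463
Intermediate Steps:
G = 43569 (G = -9*47*(-103) = -423*(-103) = 43569)
G/(-1*458 + 2953) = 43569/(-1*458 + 2953) = 43569/(-458 + 2953) = 43569/2495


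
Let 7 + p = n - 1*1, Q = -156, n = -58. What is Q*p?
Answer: 10296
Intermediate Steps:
p = -66 (p = -7 + (-58 - 1*1) = -7 + (-58 - 1) = -7 - 59 = -66)
Q*p = -156*(-66) = 10296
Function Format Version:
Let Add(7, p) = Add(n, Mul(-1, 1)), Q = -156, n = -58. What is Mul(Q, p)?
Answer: 10296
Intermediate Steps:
p = -66 (p = Add(-7, Add(-58, Mul(-1, 1))) = Add(-7, Add(-58, -1)) = Add(-7, -59) = -66)
Mul(Q, p) = Mul(-156, -66) = 10296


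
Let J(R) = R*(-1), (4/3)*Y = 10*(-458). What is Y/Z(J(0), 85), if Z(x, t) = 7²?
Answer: -3435/49 ≈ -70.102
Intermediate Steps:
Y = -3435 (Y = 3*(10*(-458))/4 = (¾)*(-4580) = -3435)
J(R) = -R
Z(x, t) = 49
Y/Z(J(0), 85) = -3435/49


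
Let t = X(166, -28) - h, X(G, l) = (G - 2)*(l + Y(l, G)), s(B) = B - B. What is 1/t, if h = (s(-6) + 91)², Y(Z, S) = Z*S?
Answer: -1/775145 ≈ -1.2901e-6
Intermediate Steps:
s(B) = 0
Y(Z, S) = S*Z
h = 8281 (h = (0 + 91)² = 91² = 8281)
X(G, l) = (-2 + G)*(l + G*l) (X(G, l) = (G - 2)*(l + G*l) = (-2 + G)*(l + G*l))
t = -775145 (t = -28*(-2 + 166² - 1*166) - 1*8281 = -28*(-2 + 27556 - 166) - 8281 = -28*27388 - 8281 = -766864 - 8281 = -775145)
1/t = 1/(-775145) = -1/775145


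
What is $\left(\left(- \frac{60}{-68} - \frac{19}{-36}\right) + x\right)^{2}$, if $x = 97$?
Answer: $\frac{3627291529}{374544} \approx 9684.5$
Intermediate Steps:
$\left(\left(- \frac{60}{-68} - \frac{19}{-36}\right) + x\right)^{2} = \left(\left(- \frac{60}{-68} - \frac{19}{-36}\right) + 97\right)^{2} = \left(\left(\left(-60\right) \left(- \frac{1}{68}\right) - - \frac{19}{36}\right) + 97\right)^{2} = \left(\left(\frac{15}{17} + \frac{19}{36}\right) + 97\right)^{2} = \left(\frac{863}{612} + 97\right)^{2} = \left(\frac{60227}{612}\right)^{2} = \frac{3627291529}{374544}$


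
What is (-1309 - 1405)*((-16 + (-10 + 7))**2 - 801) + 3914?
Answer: 1198074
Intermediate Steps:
(-1309 - 1405)*((-16 + (-10 + 7))**2 - 801) + 3914 = -2714*((-16 - 3)**2 - 801) + 3914 = -2714*((-19)**2 - 801) + 3914 = -2714*(361 - 801) + 3914 = -2714*(-440) + 3914 = 1194160 + 3914 = 1198074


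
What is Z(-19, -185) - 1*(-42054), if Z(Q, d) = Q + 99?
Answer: 42134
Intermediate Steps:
Z(Q, d) = 99 + Q
Z(-19, -185) - 1*(-42054) = (99 - 19) - 1*(-42054) = 80 + 42054 = 42134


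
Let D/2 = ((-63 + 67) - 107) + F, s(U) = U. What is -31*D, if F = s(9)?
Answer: 5828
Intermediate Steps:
F = 9
D = -188 (D = 2*(((-63 + 67) - 107) + 9) = 2*((4 - 107) + 9) = 2*(-103 + 9) = 2*(-94) = -188)
-31*D = -31*(-188) = 5828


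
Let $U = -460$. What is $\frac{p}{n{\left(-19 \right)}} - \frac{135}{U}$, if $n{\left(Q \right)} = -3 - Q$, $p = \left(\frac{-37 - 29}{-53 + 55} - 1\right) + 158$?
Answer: $\frac{185}{23} \approx 8.0435$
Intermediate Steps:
$p = 124$ ($p = \left(- \frac{66}{2} - 1\right) + 158 = \left(\left(-66\right) \frac{1}{2} - 1\right) + 158 = \left(-33 - 1\right) + 158 = -34 + 158 = 124$)
$\frac{p}{n{\left(-19 \right)}} - \frac{135}{U} = \frac{124}{-3 - -19} - \frac{135}{-460} = \frac{124}{-3 + 19} - - \frac{27}{92} = \frac{124}{16} + \frac{27}{92} = 124 \cdot \frac{1}{16} + \frac{27}{92} = \frac{31}{4} + \frac{27}{92} = \frac{185}{23}$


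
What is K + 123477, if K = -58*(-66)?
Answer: 127305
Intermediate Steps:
K = 3828
K + 123477 = 3828 + 123477 = 127305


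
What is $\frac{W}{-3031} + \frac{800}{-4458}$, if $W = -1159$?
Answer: $\frac{1371011}{6756099} \approx 0.20293$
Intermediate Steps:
$\frac{W}{-3031} + \frac{800}{-4458} = - \frac{1159}{-3031} + \frac{800}{-4458} = \left(-1159\right) \left(- \frac{1}{3031}\right) + 800 \left(- \frac{1}{4458}\right) = \frac{1159}{3031} - \frac{400}{2229} = \frac{1371011}{6756099}$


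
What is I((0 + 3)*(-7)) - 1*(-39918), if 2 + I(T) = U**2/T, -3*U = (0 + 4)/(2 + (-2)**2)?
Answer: 67897112/1701 ≈ 39916.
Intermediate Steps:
U = -2/9 (U = -(0 + 4)/(3*(2 + (-2)**2)) = -4/(3*(2 + 4)) = -4/(3*6) = -1/3*2/3 = -2/9 ≈ -0.22222)
I(T) = -2 + 4/(81*T) (I(T) = -2 + (-2/9)**2/T = -2 + 4/(81*T))
I((0 + 3)*(-7)) - 1*(-39918) = (-2 + 4/(81*(((0 + 3)*(-7))))) - 1*(-39918) = (-2 + 4/(81*((3*(-7))))) + 39918 = (-2 + (4/81)/(-21)) + 39918 = (-2 + (4/81)*(-1/21)) + 39918 = (-2 - 4/1701) + 39918 = -3406/1701 + 39918 = 67897112/1701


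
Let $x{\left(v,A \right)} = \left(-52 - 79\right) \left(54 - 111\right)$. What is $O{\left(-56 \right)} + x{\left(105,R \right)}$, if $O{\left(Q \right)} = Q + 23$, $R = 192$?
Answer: $7434$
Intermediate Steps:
$O{\left(Q \right)} = 23 + Q$
$x{\left(v,A \right)} = 7467$ ($x{\left(v,A \right)} = \left(-131\right) \left(-57\right) = 7467$)
$O{\left(-56 \right)} + x{\left(105,R \right)} = \left(23 - 56\right) + 7467 = -33 + 7467 = 7434$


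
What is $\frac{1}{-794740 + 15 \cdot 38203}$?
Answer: $- \frac{1}{221695} \approx -4.5107 \cdot 10^{-6}$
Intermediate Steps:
$\frac{1}{-794740 + 15 \cdot 38203} = \frac{1}{-794740 + 573045} = \frac{1}{-221695} = - \frac{1}{221695}$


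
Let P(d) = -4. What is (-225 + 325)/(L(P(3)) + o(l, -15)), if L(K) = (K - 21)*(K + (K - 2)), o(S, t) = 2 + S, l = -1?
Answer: 100/251 ≈ 0.39841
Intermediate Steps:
L(K) = (-21 + K)*(-2 + 2*K) (L(K) = (-21 + K)*(K + (-2 + K)) = (-21 + K)*(-2 + 2*K))
(-225 + 325)/(L(P(3)) + o(l, -15)) = (-225 + 325)/((42 - 44*(-4) + 2*(-4)²) + (2 - 1)) = 100/((42 + 176 + 2*16) + 1) = 100/((42 + 176 + 32) + 1) = 100/(250 + 1) = 100/251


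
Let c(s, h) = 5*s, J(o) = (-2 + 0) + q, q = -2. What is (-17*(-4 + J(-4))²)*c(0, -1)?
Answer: 0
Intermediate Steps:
J(o) = -4 (J(o) = (-2 + 0) - 2 = -2 - 2 = -4)
(-17*(-4 + J(-4))²)*c(0, -1) = (-17*(-4 - 4)²)*(5*0) = -17*(-8)²*0 = -17*64*0 = -1088*0 = 0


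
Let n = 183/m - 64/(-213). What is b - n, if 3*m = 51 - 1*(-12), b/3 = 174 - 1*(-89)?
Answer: 1162958/1491 ≈ 779.99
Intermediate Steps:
b = 789 (b = 3*(174 - 1*(-89)) = 3*(174 + 89) = 3*263 = 789)
m = 21 (m = (51 - 1*(-12))/3 = (51 + 12)/3 = (⅓)*63 = 21)
n = 13441/1491 (n = 183/21 - 64/(-213) = 183*(1/21) - 64*(-1/213) = 61/7 + 64/213 = 13441/1491 ≈ 9.0148)
b - n = 789 - 1*13441/1491 = 789 - 13441/1491 = 1162958/1491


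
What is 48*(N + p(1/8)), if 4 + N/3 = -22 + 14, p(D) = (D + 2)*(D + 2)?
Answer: -6045/4 ≈ -1511.3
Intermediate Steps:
p(D) = (2 + D)² (p(D) = (2 + D)*(2 + D) = (2 + D)²)
N = -36 (N = -12 + 3*(-22 + 14) = -12 + 3*(-8) = -12 - 24 = -36)
48*(N + p(1/8)) = 48*(-36 + (2 + 1/8)²) = 48*(-36 + (2 + ⅛)²) = 48*(-36 + (17/8)²) = 48*(-36 + 289/64) = 48*(-2015/64) = -6045/4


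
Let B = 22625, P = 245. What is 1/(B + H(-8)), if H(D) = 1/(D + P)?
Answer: 237/5362126 ≈ 4.4199e-5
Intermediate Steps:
H(D) = 1/(245 + D) (H(D) = 1/(D + 245) = 1/(245 + D))
1/(B + H(-8)) = 1/(22625 + 1/(245 - 8)) = 1/(22625 + 1/237) = 1/(5362126/237) = 237/5362126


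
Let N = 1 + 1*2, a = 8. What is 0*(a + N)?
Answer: 0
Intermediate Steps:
N = 3 (N = 1 + 2 = 3)
0*(a + N) = 0*(8 + 3) = 0*11 = 0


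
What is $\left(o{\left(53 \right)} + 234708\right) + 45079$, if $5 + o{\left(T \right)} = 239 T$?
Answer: $292449$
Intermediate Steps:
$o{\left(T \right)} = -5 + 239 T$
$\left(o{\left(53 \right)} + 234708\right) + 45079 = \left(\left(-5 + 239 \cdot 53\right) + 234708\right) + 45079 = \left(\left(-5 + 12667\right) + 234708\right) + 45079 = \left(12662 + 234708\right) + 45079 = 247370 + 45079 = 292449$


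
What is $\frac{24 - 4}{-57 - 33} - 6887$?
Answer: $- \frac{61985}{9} \approx -6887.2$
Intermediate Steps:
$\frac{24 - 4}{-57 - 33} - 6887 = \frac{24 + \left(-11 + 7\right)}{-90} - 6887 = \left(24 - 4\right) \left(- \frac{1}{90}\right) - 6887 = 20 \left(- \frac{1}{90}\right) - 6887 = - \frac{2}{9} - 6887 = - \frac{61985}{9}$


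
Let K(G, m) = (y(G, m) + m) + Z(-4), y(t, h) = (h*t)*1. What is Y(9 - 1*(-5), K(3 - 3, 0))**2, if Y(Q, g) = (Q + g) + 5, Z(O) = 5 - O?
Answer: 784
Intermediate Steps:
y(t, h) = h*t
K(G, m) = 9 + m + G*m (K(G, m) = (m*G + m) + (5 - 1*(-4)) = (G*m + m) + (5 + 4) = (m + G*m) + 9 = 9 + m + G*m)
Y(Q, g) = 5 + Q + g
Y(9 - 1*(-5), K(3 - 3, 0))**2 = (5 + (9 - 1*(-5)) + (9 + 0 + (3 - 3)*0))**2 = (5 + (9 + 5) + (9 + 0 + 0*0))**2 = (5 + 14 + (9 + 0 + 0))**2 = (5 + 14 + 9)**2 = 28**2 = 784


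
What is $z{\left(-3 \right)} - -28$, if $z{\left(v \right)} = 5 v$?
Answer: $13$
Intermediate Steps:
$z{\left(-3 \right)} - -28 = 5 \left(-3\right) - -28 = -15 + 28 = 13$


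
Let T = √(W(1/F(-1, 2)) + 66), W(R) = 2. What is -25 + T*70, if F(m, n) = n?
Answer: -25 + 140*√17 ≈ 552.23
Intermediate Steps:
T = 2*√17 (T = √(2 + 66) = √68 = 2*√17 ≈ 8.2462)
-25 + T*70 = -25 + (2*√17)*70 = -25 + 140*√17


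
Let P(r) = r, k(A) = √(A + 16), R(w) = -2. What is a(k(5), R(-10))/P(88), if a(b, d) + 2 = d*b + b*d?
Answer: -1/44 - √21/22 ≈ -0.23103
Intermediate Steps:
k(A) = √(16 + A)
a(b, d) = -2 + 2*b*d (a(b, d) = -2 + (d*b + b*d) = -2 + (b*d + b*d) = -2 + 2*b*d)
a(k(5), R(-10))/P(88) = (-2 + 2*√(16 + 5)*(-2))/88 = (-2 + 2*√21*(-2))*(1/88) = (-2 - 4*√21)*(1/88) = -1/44 - √21/22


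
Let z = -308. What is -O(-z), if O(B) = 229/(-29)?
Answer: 229/29 ≈ 7.8966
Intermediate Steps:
O(B) = -229/29 (O(B) = 229*(-1/29) = -229/29)
-O(-z) = -1*(-229/29) = 229/29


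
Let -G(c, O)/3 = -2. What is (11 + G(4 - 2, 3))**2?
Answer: 289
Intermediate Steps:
G(c, O) = 6 (G(c, O) = -3*(-2) = 6)
(11 + G(4 - 2, 3))**2 = (11 + 6)**2 = 17**2 = 289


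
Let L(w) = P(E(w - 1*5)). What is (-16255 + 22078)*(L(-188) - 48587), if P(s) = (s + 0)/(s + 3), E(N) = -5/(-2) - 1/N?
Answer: -601203833784/2125 ≈ -2.8292e+8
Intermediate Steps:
E(N) = 5/2 - 1/N (E(N) = -5*(-1/2) - 1/N = 5/2 - 1/N)
P(s) = s/(3 + s)
L(w) = (5/2 - 1/(-5 + w))/(11/2 - 1/(-5 + w)) (L(w) = (5/2 - 1/(w - 1*5))/(3 + (5/2 - 1/(w - 1*5))) = (5/2 - 1/(w - 5))/(3 + (5/2 - 1/(w - 5))) = (5/2 - 1/(-5 + w))/(3 + (5/2 - 1/(-5 + w))) = (5/2 - 1/(-5 + w))/(11/2 - 1/(-5 + w)))
(-16255 + 22078)*(L(-188) - 48587) = (-16255 + 22078)*((-27 + 5*(-188))/(-57 + 11*(-188)) - 48587) = 5823*((-27 - 940)/(-57 - 2068) - 48587) = 5823*(-967/(-2125) - 48587) = 5823*(-1/2125*(-967) - 48587) = 5823*(967/2125 - 48587) = 5823*(-103246408/2125) = -601203833784/2125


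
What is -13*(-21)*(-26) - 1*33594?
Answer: -40692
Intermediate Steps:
-13*(-21)*(-26) - 1*33594 = 273*(-26) - 33594 = -7098 - 33594 = -40692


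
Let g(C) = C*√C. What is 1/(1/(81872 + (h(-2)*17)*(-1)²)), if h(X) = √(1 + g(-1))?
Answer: 81872 + 17*√(1 - I) ≈ 81891.0 - 7.7365*I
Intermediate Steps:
g(C) = C^(3/2)
h(X) = √(1 - I) (h(X) = √(1 + (-1)^(3/2)) = √(1 - I))
1/(1/(81872 + (h(-2)*17)*(-1)²)) = 1/(1/(81872 + (√(1 - I)*17)*(-1)²)) = 1/(1/(81872 + (17*√(1 - I))*1)) = 1/(1/(81872 + 17*√(1 - I))) = 81872 + 17*√(1 - I)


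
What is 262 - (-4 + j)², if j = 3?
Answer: 261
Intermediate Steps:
262 - (-4 + j)² = 262 - (-4 + 3)² = 262 - 1*(-1)² = 262 - 1*1 = 262 - 1 = 261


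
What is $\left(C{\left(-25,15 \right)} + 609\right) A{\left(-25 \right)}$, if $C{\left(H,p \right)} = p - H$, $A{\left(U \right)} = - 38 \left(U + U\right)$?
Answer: $1233100$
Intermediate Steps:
$A{\left(U \right)} = - 76 U$ ($A{\left(U \right)} = - 38 \cdot 2 U = - 76 U$)
$\left(C{\left(-25,15 \right)} + 609\right) A{\left(-25 \right)} = \left(\left(15 - -25\right) + 609\right) \left(\left(-76\right) \left(-25\right)\right) = \left(\left(15 + 25\right) + 609\right) 1900 = \left(40 + 609\right) 1900 = 649 \cdot 1900 = 1233100$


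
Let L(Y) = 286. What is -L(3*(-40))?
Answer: -286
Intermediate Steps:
-L(3*(-40)) = -1*286 = -286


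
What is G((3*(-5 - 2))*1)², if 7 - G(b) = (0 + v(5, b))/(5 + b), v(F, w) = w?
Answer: 8281/256 ≈ 32.348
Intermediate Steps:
G(b) = 7 - b/(5 + b) (G(b) = 7 - (0 + b)/(5 + b) = 7 - b/(5 + b))
G((3*(-5 - 2))*1)² = ((35 + 6*((3*(-5 - 2))*1))/(5 + (3*(-5 - 2))*1))² = ((35 + 6*((3*(-7))*1))/(5 + (3*(-7))*1))² = ((35 + 6*(-21*1))/(5 - 21*1))² = ((35 + 6*(-21))/(5 - 21))² = ((35 - 126)/(-16))² = (-1/16*(-91))² = (91/16)² = 8281/256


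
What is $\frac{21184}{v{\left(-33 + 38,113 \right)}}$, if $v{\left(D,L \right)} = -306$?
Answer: $- \frac{10592}{153} \approx -69.229$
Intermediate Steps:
$\frac{21184}{v{\left(-33 + 38,113 \right)}} = \frac{21184}{-306} = 21184 \left(- \frac{1}{306}\right) = - \frac{10592}{153}$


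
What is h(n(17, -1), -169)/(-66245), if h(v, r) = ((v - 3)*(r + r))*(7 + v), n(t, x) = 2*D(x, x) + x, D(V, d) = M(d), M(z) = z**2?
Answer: -5408/66245 ≈ -0.081636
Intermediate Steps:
D(V, d) = d**2
n(t, x) = x + 2*x**2 (n(t, x) = 2*x**2 + x = x + 2*x**2)
h(v, r) = 2*r*(-3 + v)*(7 + v) (h(v, r) = ((-3 + v)*(2*r))*(7 + v) = (2*r*(-3 + v))*(7 + v) = 2*r*(-3 + v)*(7 + v))
h(n(17, -1), -169)/(-66245) = (2*(-169)*(-21 + (-(1 + 2*(-1)))**2 + 4*(-(1 + 2*(-1)))))/(-66245) = (2*(-169)*(-21 + (-(1 - 2))**2 + 4*(-(1 - 2))))*(-1/66245) = (2*(-169)*(-21 + (-1*(-1))**2 + 4*(-1*(-1))))*(-1/66245) = (2*(-169)*(-21 + 1**2 + 4*1))*(-1/66245) = (2*(-169)*(-21 + 1 + 4))*(-1/66245) = (2*(-169)*(-16))*(-1/66245) = 5408*(-1/66245) = -5408/66245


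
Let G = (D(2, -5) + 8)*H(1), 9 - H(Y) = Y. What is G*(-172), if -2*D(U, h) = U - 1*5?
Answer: -13072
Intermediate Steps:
D(U, h) = 5/2 - U/2 (D(U, h) = -(U - 1*5)/2 = -(U - 5)/2 = -(-5 + U)/2 = 5/2 - U/2)
H(Y) = 9 - Y
G = 76 (G = ((5/2 - 1/2*2) + 8)*(9 - 1*1) = ((5/2 - 1) + 8)*(9 - 1) = (3/2 + 8)*8 = (19/2)*8 = 76)
G*(-172) = 76*(-172) = -13072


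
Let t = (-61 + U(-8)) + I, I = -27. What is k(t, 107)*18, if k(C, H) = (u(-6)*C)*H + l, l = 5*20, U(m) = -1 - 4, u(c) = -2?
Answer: 360036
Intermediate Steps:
U(m) = -5
l = 100
t = -93 (t = (-61 - 5) - 27 = -66 - 27 = -93)
k(C, H) = 100 - 2*C*H (k(C, H) = (-2*C)*H + 100 = -2*C*H + 100 = 100 - 2*C*H)
k(t, 107)*18 = (100 - 2*(-93)*107)*18 = (100 + 19902)*18 = 20002*18 = 360036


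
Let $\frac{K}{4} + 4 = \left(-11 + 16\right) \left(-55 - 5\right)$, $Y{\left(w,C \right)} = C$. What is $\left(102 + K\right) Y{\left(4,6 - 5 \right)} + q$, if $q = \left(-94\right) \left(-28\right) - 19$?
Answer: $1499$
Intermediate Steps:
$K = -1216$ ($K = -16 + 4 \left(-11 + 16\right) \left(-55 - 5\right) = -16 + 4 \cdot 5 \left(-60\right) = -16 + 4 \left(-300\right) = -16 - 1200 = -1216$)
$q = 2613$ ($q = 2632 - 19 = 2613$)
$\left(102 + K\right) Y{\left(4,6 - 5 \right)} + q = \left(102 - 1216\right) \left(6 - 5\right) + 2613 = - 1114 \left(6 - 5\right) + 2613 = \left(-1114\right) 1 + 2613 = -1114 + 2613 = 1499$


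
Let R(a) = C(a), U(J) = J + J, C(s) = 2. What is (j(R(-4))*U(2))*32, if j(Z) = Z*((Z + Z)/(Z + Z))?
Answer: 256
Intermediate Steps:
U(J) = 2*J
R(a) = 2
j(Z) = Z (j(Z) = Z*((2*Z)/((2*Z))) = Z*((2*Z)*(1/(2*Z))) = Z*1 = Z)
(j(R(-4))*U(2))*32 = (2*(2*2))*32 = (2*4)*32 = 8*32 = 256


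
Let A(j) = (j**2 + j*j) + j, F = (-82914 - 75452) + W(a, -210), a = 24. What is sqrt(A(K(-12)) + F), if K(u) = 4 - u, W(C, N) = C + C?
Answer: I*sqrt(157790) ≈ 397.23*I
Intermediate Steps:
W(C, N) = 2*C
F = -158318 (F = (-82914 - 75452) + 2*24 = -158366 + 48 = -158318)
A(j) = j + 2*j**2 (A(j) = (j**2 + j**2) + j = 2*j**2 + j = j + 2*j**2)
sqrt(A(K(-12)) + F) = sqrt((4 - 1*(-12))*(1 + 2*(4 - 1*(-12))) - 158318) = sqrt((4 + 12)*(1 + 2*(4 + 12)) - 158318) = sqrt(16*(1 + 2*16) - 158318) = sqrt(16*(1 + 32) - 158318) = sqrt(16*33 - 158318) = sqrt(528 - 158318) = sqrt(-157790) = I*sqrt(157790)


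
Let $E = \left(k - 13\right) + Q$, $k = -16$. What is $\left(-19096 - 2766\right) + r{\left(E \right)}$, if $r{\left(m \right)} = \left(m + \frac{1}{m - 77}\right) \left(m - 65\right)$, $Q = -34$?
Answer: $- \frac{482898}{35} \approx -13797.0$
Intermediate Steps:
$E = -63$ ($E = \left(-16 - 13\right) - 34 = -29 - 34 = -63$)
$r{\left(m \right)} = \left(-65 + m\right) \left(m + \frac{1}{-77 + m}\right)$ ($r{\left(m \right)} = \left(m + \frac{1}{-77 + m}\right) \left(-65 + m\right) = \left(-65 + m\right) \left(m + \frac{1}{-77 + m}\right)$)
$\left(-19096 - 2766\right) + r{\left(E \right)} = \left(-19096 - 2766\right) + \frac{-65 + \left(-63\right)^{3} - 142 \left(-63\right)^{2} + 5006 \left(-63\right)}{-77 - 63} = \left(-19096 - 2766\right) + \frac{-65 - 250047 - 563598 - 315378}{-140} = -21862 - \frac{-65 - 250047 - 563598 - 315378}{140} = -21862 - - \frac{282272}{35} = -21862 + \frac{282272}{35} = - \frac{482898}{35}$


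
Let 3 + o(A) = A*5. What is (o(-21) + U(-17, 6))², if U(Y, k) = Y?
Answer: 15625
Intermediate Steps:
o(A) = -3 + 5*A (o(A) = -3 + A*5 = -3 + 5*A)
(o(-21) + U(-17, 6))² = ((-3 + 5*(-21)) - 17)² = ((-3 - 105) - 17)² = (-108 - 17)² = (-125)² = 15625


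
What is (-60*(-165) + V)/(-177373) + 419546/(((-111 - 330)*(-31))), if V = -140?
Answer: 10611814814/346409469 ≈ 30.634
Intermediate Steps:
(-60*(-165) + V)/(-177373) + 419546/(((-111 - 330)*(-31))) = (-60*(-165) - 140)/(-177373) + 419546/(((-111 - 330)*(-31))) = (9900 - 140)*(-1/177373) + 419546/((-441*(-31))) = 9760*(-1/177373) + 419546/13671 = -9760/177373 + 419546*(1/13671) = -9760/177373 + 419546/13671 = 10611814814/346409469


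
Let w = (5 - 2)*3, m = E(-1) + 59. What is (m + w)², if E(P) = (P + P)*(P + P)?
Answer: 5184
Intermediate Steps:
E(P) = 4*P² (E(P) = (2*P)*(2*P) = 4*P²)
m = 63 (m = 4*(-1)² + 59 = 4*1 + 59 = 4 + 59 = 63)
w = 9 (w = 3*3 = 9)
(m + w)² = (63 + 9)² = 72² = 5184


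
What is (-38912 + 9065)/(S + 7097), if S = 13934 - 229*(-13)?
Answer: -29847/24008 ≈ -1.2432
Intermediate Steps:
S = 16911 (S = 13934 + 2977 = 16911)
(-38912 + 9065)/(S + 7097) = (-38912 + 9065)/(16911 + 7097) = -29847/24008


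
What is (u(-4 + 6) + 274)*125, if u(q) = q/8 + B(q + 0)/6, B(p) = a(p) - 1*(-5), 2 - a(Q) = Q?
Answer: 412625/12 ≈ 34385.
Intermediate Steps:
a(Q) = 2 - Q
B(p) = 7 - p (B(p) = (2 - p) - 1*(-5) = (2 - p) + 5 = 7 - p)
u(q) = 7/6 - q/24 (u(q) = q/8 + (7 - (q + 0))/6 = q*(⅛) + (7 - q)*(⅙) = q/8 + (7/6 - q/6) = 7/6 - q/24)
(u(-4 + 6) + 274)*125 = ((7/6 - (-4 + 6)/24) + 274)*125 = ((7/6 - 1/24*2) + 274)*125 = ((7/6 - 1/12) + 274)*125 = (13/12 + 274)*125 = (3301/12)*125 = 412625/12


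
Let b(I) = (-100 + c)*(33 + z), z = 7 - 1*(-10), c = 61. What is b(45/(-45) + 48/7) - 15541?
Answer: -17491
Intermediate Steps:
z = 17 (z = 7 + 10 = 17)
b(I) = -1950 (b(I) = (-100 + 61)*(33 + 17) = -39*50 = -1950)
b(45/(-45) + 48/7) - 15541 = -1950 - 15541 = -17491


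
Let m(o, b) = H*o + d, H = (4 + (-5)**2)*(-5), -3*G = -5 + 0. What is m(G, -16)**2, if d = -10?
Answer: 570025/9 ≈ 63336.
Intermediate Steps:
G = 5/3 (G = -(-5 + 0)/3 = -1/3*(-5) = 5/3 ≈ 1.6667)
H = -145 (H = (4 + 25)*(-5) = 29*(-5) = -145)
m(o, b) = -10 - 145*o (m(o, b) = -145*o - 10 = -10 - 145*o)
m(G, -16)**2 = (-10 - 145*5/3)**2 = (-10 - 725/3)**2 = (-755/3)**2 = 570025/9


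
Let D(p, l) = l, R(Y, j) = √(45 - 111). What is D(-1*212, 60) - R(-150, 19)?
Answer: 60 - I*√66 ≈ 60.0 - 8.124*I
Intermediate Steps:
R(Y, j) = I*√66 (R(Y, j) = √(-66) = I*√66)
D(-1*212, 60) - R(-150, 19) = 60 - I*√66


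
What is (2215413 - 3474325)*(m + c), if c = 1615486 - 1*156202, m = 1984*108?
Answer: -2106859731072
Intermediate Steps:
m = 214272
c = 1459284 (c = 1615486 - 156202 = 1459284)
(2215413 - 3474325)*(m + c) = (2215413 - 3474325)*(214272 + 1459284) = -1258912*1673556 = -2106859731072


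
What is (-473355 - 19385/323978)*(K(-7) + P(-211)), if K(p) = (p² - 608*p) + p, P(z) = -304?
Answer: -306253181273275/161989 ≈ -1.8906e+9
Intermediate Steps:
K(p) = p² - 607*p
(-473355 - 19385/323978)*(K(-7) + P(-211)) = (-473355 - 19385/323978)*(-7*(-607 - 7) - 304) = (-473355 - 19385*1/323978)*(-7*(-614) - 304) = (-473355 - 19385/323978)*(4298 - 304) = -153356625575/323978*3994 = -306253181273275/161989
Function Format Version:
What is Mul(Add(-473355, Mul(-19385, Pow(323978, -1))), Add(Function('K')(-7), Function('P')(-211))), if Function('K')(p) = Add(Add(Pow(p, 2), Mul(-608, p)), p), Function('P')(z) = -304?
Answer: Rational(-306253181273275, 161989) ≈ -1.8906e+9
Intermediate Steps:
Function('K')(p) = Add(Pow(p, 2), Mul(-607, p))
Mul(Add(-473355, Mul(-19385, Pow(323978, -1))), Add(Function('K')(-7), Function('P')(-211))) = Mul(Add(-473355, Mul(-19385, Pow(323978, -1))), Add(Mul(-7, Add(-607, -7)), -304)) = Mul(Add(-473355, Mul(-19385, Rational(1, 323978))), Add(Mul(-7, -614), -304)) = Mul(Add(-473355, Rational(-19385, 323978)), Add(4298, -304)) = Mul(Rational(-153356625575, 323978), 3994) = Rational(-306253181273275, 161989)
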